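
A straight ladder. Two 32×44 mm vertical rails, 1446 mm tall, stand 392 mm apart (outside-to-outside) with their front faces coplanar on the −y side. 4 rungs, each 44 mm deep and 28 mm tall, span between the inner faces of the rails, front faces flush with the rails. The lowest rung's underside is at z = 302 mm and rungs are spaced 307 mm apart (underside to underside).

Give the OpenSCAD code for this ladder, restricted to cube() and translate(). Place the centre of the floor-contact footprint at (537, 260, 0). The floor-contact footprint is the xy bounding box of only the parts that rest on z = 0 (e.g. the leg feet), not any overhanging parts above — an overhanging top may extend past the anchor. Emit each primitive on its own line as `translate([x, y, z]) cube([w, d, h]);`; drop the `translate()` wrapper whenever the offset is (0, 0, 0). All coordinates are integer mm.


translate([341, 238, 0]) cube([32, 44, 1446]);
translate([701, 238, 0]) cube([32, 44, 1446]);
translate([373, 238, 302]) cube([328, 44, 28]);
translate([373, 238, 609]) cube([328, 44, 28]);
translate([373, 238, 916]) cube([328, 44, 28]);
translate([373, 238, 1223]) cube([328, 44, 28]);


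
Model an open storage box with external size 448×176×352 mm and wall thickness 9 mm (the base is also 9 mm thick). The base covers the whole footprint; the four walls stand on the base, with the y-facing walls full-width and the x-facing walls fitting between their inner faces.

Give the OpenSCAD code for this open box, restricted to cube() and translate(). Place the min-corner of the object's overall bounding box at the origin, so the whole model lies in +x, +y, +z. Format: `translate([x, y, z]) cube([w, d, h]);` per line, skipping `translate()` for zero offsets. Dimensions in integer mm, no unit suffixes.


cube([448, 176, 9]);
translate([0, 0, 9]) cube([448, 9, 343]);
translate([0, 167, 9]) cube([448, 9, 343]);
translate([0, 9, 9]) cube([9, 158, 343]);
translate([439, 9, 9]) cube([9, 158, 343]);


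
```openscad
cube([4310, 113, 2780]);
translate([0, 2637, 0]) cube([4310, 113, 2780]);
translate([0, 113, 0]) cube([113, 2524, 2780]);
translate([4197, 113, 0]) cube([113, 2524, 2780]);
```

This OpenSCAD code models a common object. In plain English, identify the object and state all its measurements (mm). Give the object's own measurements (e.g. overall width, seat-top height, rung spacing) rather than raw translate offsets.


The wall frame of a small rectangular building: four walls, each 2780 mm tall and 113 mm thick, enclosing a footprint 4310 mm (x) by 2750 mm (y) outside-to-outside, with no floor or roof. The front and back walls (the −y and +y sides) span the full width; the two side walls fit between them.


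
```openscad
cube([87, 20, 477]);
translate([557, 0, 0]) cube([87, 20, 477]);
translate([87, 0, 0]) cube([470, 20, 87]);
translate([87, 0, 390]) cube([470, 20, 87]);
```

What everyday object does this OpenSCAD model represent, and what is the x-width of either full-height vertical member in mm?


A picture frame. The border width is 87 mm.

Four thin pieces enclosing a rectangular opening — a picture frame. The two full-height stiles are 477 mm tall; the top rail sits at z = 390 and is 87 mm tall, so the border above the opening is 477 − 390 = 87 mm, matching the stile x-width.


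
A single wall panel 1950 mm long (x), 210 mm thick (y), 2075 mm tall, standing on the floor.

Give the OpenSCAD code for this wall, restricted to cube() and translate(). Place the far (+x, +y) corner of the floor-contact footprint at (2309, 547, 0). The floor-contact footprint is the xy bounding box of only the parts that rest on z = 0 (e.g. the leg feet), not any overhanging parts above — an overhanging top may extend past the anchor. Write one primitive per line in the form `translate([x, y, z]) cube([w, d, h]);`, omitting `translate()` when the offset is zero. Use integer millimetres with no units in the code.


translate([359, 337, 0]) cube([1950, 210, 2075]);


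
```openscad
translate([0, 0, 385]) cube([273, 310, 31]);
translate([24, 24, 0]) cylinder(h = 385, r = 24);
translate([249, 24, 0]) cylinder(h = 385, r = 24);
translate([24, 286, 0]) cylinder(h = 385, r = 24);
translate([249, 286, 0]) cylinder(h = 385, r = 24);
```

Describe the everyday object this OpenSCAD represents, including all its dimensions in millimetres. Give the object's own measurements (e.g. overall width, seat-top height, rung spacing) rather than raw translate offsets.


A simple wooden stool: a rectangular seat 273 mm (x) by 310 mm (y), 31 mm thick, top face at z = 416 mm, on four round legs, each 48 mm in diameter. The legs rest on z = 0, each leg's axis is inset half a diameter from the nearest pair of seat edges (so the leg's bounding box is flush with the corner).


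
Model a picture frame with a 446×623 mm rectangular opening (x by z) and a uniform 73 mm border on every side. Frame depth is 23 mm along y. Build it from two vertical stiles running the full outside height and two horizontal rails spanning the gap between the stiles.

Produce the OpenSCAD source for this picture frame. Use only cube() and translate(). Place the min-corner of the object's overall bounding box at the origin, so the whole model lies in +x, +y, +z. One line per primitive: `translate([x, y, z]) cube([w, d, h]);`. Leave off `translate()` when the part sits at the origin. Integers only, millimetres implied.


cube([73, 23, 769]);
translate([519, 0, 0]) cube([73, 23, 769]);
translate([73, 0, 0]) cube([446, 23, 73]);
translate([73, 0, 696]) cube([446, 23, 73]);


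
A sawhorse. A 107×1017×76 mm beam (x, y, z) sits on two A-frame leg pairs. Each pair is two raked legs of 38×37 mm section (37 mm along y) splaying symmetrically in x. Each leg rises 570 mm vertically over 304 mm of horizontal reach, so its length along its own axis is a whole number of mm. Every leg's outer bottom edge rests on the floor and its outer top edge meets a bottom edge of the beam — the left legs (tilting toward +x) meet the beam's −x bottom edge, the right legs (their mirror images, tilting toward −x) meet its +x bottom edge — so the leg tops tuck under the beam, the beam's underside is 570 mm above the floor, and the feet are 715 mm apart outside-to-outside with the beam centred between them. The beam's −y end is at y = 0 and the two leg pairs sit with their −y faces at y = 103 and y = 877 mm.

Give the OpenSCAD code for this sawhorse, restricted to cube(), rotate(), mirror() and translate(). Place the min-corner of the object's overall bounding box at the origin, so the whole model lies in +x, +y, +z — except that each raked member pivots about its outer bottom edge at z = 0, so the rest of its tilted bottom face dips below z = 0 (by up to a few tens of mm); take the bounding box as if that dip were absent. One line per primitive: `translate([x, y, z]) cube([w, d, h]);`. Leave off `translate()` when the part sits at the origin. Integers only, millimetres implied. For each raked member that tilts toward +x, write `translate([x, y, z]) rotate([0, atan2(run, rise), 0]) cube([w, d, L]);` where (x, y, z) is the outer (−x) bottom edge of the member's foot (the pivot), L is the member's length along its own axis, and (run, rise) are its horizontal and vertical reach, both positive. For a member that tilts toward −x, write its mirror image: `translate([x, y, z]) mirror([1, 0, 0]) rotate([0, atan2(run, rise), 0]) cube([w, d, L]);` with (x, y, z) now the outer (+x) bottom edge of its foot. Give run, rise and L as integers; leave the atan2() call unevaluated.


translate([304, 0, 570]) cube([107, 1017, 76]);
translate([0, 103, 0]) rotate([0, atan2(304, 570), 0]) cube([38, 37, 646]);
translate([715, 103, 0]) mirror([1, 0, 0]) rotate([0, atan2(304, 570), 0]) cube([38, 37, 646]);
translate([0, 877, 0]) rotate([0, atan2(304, 570), 0]) cube([38, 37, 646]);
translate([715, 877, 0]) mirror([1, 0, 0]) rotate([0, atan2(304, 570), 0]) cube([38, 37, 646]);


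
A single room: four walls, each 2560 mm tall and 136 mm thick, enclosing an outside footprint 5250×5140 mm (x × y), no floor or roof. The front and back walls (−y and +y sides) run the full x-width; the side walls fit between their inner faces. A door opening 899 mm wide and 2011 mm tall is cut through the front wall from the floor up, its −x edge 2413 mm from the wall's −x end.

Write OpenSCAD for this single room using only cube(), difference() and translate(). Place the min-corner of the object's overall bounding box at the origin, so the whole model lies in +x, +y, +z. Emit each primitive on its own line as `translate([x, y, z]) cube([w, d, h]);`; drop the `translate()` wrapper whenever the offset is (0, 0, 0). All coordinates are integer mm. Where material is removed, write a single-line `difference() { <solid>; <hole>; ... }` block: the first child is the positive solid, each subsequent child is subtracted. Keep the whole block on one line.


difference() { cube([5250, 136, 2560]); translate([2413, 0, 0]) cube([899, 136, 2011]); }
translate([0, 5004, 0]) cube([5250, 136, 2560]);
translate([0, 136, 0]) cube([136, 4868, 2560]);
translate([5114, 136, 0]) cube([136, 4868, 2560]);


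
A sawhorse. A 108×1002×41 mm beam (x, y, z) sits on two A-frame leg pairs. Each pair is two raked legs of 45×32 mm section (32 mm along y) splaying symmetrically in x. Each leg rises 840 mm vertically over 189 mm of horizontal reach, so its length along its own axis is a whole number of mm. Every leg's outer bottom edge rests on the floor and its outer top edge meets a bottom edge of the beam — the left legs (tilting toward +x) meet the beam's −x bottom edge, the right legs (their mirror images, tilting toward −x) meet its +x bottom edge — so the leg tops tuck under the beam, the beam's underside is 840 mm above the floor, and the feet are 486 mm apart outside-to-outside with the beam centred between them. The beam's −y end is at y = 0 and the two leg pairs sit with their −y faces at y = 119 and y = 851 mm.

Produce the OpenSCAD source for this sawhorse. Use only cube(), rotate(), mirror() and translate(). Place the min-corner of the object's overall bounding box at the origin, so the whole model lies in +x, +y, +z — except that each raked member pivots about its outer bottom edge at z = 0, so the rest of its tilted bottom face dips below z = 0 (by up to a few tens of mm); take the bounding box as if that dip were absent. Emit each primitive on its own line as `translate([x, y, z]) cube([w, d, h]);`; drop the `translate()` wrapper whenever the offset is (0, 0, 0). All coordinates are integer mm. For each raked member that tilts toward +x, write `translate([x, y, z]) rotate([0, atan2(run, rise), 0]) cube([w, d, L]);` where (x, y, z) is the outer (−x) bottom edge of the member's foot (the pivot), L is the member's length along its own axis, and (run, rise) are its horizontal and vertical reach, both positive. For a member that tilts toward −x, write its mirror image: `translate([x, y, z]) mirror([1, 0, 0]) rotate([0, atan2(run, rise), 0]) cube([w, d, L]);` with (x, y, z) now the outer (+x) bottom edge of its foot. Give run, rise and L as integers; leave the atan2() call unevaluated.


translate([189, 0, 840]) cube([108, 1002, 41]);
translate([0, 119, 0]) rotate([0, atan2(189, 840), 0]) cube([45, 32, 861]);
translate([486, 119, 0]) mirror([1, 0, 0]) rotate([0, atan2(189, 840), 0]) cube([45, 32, 861]);
translate([0, 851, 0]) rotate([0, atan2(189, 840), 0]) cube([45, 32, 861]);
translate([486, 851, 0]) mirror([1, 0, 0]) rotate([0, atan2(189, 840), 0]) cube([45, 32, 861]);


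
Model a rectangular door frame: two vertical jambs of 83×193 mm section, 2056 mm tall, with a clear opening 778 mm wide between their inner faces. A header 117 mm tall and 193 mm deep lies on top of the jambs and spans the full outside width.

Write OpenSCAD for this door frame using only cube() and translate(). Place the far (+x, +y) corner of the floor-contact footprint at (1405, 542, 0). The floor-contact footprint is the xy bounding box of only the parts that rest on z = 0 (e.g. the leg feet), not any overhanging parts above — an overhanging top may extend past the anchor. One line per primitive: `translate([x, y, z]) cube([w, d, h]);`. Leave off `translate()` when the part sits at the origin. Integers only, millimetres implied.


translate([461, 349, 0]) cube([83, 193, 2056]);
translate([1322, 349, 0]) cube([83, 193, 2056]);
translate([461, 349, 2056]) cube([944, 193, 117]);


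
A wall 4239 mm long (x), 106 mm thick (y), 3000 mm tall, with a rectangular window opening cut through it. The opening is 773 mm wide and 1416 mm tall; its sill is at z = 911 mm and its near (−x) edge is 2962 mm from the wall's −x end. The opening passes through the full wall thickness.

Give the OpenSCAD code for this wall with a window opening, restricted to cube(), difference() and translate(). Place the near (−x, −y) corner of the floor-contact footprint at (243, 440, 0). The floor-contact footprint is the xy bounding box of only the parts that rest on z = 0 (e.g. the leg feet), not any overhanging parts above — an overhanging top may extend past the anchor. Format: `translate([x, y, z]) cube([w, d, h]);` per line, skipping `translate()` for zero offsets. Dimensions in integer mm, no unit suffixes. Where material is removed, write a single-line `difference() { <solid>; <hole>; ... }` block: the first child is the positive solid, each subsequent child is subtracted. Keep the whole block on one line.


difference() { translate([243, 440, 0]) cube([4239, 106, 3000]); translate([3205, 440, 911]) cube([773, 106, 1416]); }


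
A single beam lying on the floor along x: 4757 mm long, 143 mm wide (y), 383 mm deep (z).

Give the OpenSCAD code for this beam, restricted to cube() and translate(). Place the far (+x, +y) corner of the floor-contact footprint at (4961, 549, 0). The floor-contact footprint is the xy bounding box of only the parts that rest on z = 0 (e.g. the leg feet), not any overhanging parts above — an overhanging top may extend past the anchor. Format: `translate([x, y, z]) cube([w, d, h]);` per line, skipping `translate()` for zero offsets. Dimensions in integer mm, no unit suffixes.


translate([204, 406, 0]) cube([4757, 143, 383]);


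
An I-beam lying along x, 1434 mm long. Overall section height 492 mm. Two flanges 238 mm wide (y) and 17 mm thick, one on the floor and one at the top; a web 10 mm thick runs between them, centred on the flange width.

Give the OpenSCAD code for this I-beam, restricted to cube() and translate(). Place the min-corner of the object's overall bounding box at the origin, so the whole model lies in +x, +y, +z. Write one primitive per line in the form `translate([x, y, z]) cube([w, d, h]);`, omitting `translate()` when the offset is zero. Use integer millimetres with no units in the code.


cube([1434, 238, 17]);
translate([0, 114, 17]) cube([1434, 10, 458]);
translate([0, 0, 475]) cube([1434, 238, 17]);


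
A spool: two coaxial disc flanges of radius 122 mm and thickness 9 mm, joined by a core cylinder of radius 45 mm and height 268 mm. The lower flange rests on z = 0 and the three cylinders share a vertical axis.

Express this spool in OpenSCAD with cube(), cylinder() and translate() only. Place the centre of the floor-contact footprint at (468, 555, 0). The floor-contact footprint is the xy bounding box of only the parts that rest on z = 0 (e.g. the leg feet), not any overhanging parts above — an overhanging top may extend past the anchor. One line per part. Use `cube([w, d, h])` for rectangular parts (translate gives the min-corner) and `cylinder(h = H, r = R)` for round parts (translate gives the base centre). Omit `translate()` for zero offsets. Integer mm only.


translate([468, 555, 0]) cylinder(h = 9, r = 122);
translate([468, 555, 9]) cylinder(h = 268, r = 45);
translate([468, 555, 277]) cylinder(h = 9, r = 122);


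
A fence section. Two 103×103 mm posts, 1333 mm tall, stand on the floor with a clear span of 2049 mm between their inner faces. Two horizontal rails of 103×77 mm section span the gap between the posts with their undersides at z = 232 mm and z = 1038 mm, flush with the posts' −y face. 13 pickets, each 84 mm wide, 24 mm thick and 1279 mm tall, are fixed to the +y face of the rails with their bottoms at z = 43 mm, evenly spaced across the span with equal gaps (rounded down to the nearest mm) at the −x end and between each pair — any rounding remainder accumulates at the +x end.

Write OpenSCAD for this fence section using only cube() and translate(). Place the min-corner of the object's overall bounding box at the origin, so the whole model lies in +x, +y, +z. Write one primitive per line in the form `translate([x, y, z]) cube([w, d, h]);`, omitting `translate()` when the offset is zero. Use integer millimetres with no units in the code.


cube([103, 103, 1333]);
translate([2152, 0, 0]) cube([103, 103, 1333]);
translate([103, 0, 232]) cube([2049, 103, 77]);
translate([103, 0, 1038]) cube([2049, 103, 77]);
translate([171, 103, 43]) cube([84, 24, 1279]);
translate([323, 103, 43]) cube([84, 24, 1279]);
translate([475, 103, 43]) cube([84, 24, 1279]);
translate([627, 103, 43]) cube([84, 24, 1279]);
translate([779, 103, 43]) cube([84, 24, 1279]);
translate([931, 103, 43]) cube([84, 24, 1279]);
translate([1083, 103, 43]) cube([84, 24, 1279]);
translate([1235, 103, 43]) cube([84, 24, 1279]);
translate([1387, 103, 43]) cube([84, 24, 1279]);
translate([1539, 103, 43]) cube([84, 24, 1279]);
translate([1691, 103, 43]) cube([84, 24, 1279]);
translate([1843, 103, 43]) cube([84, 24, 1279]);
translate([1995, 103, 43]) cube([84, 24, 1279]);


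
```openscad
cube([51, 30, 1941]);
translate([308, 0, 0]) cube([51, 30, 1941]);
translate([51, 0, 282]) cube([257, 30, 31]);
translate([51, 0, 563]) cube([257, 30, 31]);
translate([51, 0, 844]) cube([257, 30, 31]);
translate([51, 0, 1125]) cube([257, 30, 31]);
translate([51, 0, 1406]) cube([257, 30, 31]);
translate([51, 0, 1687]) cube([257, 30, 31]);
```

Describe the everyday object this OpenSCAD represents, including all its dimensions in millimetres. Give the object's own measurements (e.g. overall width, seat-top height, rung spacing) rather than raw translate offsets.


A straight ladder. Two 51×30 mm vertical rails, 1941 mm tall, stand 359 mm apart (outside-to-outside) with their front faces coplanar on the −y side. 6 rungs, each 30 mm deep and 31 mm tall, span between the inner faces of the rails, front faces flush with the rails. The lowest rung's underside is at z = 282 mm and rungs are spaced 281 mm apart (underside to underside).


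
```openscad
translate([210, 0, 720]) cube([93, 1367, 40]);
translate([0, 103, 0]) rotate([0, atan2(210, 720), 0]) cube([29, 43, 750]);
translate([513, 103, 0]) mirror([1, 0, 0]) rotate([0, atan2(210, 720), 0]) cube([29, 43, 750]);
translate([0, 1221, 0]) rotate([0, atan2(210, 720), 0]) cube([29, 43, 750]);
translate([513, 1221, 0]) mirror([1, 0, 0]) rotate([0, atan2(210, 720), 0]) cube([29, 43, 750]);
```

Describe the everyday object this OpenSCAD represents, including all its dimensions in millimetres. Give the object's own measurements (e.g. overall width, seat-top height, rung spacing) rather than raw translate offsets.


A sawhorse. A 93×1367×40 mm beam (x, y, z) sits on two A-frame leg pairs. Each pair is two raked legs of 29×43 mm section (43 mm along y) splaying symmetrically in x. Each leg rises 720 mm vertically over 210 mm of horizontal reach and is 750 mm long along its own axis. Every leg's outer bottom edge rests on the floor and its outer top edge meets a bottom edge of the beam — the left legs (tilting toward +x) meet the beam's −x bottom edge, the right legs (their mirror images, tilting toward −x) meet its +x bottom edge — so the leg tops tuck under the beam, the beam's underside is 720 mm above the floor, and the feet are 513 mm apart outside-to-outside with the beam centred between them. The two leg pairs are set in 103 mm from either end of the beam.


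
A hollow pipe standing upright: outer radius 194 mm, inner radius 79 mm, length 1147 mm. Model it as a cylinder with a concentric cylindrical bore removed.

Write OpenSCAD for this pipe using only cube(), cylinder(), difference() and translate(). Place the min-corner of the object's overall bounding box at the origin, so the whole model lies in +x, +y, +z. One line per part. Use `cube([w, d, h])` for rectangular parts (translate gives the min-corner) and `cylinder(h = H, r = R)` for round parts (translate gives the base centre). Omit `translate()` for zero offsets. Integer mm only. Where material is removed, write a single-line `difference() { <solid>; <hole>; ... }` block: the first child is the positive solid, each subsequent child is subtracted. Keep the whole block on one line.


difference() { translate([194, 194, 0]) cylinder(h = 1147, r = 194); translate([194, 194, 0]) cylinder(h = 1147, r = 79); }


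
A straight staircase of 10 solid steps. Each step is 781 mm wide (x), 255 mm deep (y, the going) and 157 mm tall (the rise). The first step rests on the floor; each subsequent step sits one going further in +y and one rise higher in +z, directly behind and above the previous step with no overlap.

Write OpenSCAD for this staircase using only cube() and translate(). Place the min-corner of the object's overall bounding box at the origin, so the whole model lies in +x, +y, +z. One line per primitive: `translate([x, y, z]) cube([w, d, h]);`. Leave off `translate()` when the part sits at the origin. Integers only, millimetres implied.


cube([781, 255, 157]);
translate([0, 255, 157]) cube([781, 255, 157]);
translate([0, 510, 314]) cube([781, 255, 157]);
translate([0, 765, 471]) cube([781, 255, 157]);
translate([0, 1020, 628]) cube([781, 255, 157]);
translate([0, 1275, 785]) cube([781, 255, 157]);
translate([0, 1530, 942]) cube([781, 255, 157]);
translate([0, 1785, 1099]) cube([781, 255, 157]);
translate([0, 2040, 1256]) cube([781, 255, 157]);
translate([0, 2295, 1413]) cube([781, 255, 157]);


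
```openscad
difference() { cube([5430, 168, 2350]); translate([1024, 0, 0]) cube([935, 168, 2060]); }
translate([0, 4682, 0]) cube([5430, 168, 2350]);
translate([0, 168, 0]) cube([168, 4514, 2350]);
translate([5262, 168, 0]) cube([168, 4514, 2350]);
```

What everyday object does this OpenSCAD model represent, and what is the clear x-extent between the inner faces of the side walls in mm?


A single room. The interior width is 5094 mm.

Four walls enclosing a rectangle with a door in the front wall — a room. Outside width 5430 minus two 168 mm walls gives 5094 mm.


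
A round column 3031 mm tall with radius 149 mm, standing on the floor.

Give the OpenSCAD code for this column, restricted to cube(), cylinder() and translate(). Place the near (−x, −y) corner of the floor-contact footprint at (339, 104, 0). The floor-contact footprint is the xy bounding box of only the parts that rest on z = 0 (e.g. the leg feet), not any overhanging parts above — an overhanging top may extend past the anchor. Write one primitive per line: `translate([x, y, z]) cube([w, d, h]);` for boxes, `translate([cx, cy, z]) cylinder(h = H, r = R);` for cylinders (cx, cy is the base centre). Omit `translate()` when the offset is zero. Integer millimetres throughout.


translate([488, 253, 0]) cylinder(h = 3031, r = 149);


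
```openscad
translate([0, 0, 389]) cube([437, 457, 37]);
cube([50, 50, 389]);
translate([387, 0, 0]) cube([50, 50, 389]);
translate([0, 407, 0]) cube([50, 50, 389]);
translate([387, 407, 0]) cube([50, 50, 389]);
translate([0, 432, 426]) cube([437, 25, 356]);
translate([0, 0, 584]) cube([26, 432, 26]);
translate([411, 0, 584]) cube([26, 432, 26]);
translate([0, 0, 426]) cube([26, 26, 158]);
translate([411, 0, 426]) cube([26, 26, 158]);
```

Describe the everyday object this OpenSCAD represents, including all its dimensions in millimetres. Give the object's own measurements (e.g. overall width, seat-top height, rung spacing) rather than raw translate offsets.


A chair. The seat is a 437×457×37 mm slab with its top at z = 426 mm, on four 50×50 mm corner legs (flush with the seat edges, standing on z = 0). A flat backrest 25 mm thick, 356 mm tall, spans the full seat width and rises from the seat top along its +y edge, rear face flush with the rear of the seat. Two armrests of 26×26 mm section run along each side from the seat's front edge to the front of the backrest, top faces 184 mm above the seat top and outer faces flush with the seat's x-edges; a 26×26 mm post under the front of each armrest stands on the seat at the front corner.


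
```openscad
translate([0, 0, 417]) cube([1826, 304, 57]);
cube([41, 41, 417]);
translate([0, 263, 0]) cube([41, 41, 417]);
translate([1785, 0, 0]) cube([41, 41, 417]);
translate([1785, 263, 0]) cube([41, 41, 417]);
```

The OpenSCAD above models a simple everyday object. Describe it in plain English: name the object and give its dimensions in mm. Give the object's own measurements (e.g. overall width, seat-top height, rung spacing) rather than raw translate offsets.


A bench: a 1826×304 mm seat slab, 57 mm thick, top at z = 474 mm, on four 41×41 mm square legs flush with the seat corners and standing on z = 0.


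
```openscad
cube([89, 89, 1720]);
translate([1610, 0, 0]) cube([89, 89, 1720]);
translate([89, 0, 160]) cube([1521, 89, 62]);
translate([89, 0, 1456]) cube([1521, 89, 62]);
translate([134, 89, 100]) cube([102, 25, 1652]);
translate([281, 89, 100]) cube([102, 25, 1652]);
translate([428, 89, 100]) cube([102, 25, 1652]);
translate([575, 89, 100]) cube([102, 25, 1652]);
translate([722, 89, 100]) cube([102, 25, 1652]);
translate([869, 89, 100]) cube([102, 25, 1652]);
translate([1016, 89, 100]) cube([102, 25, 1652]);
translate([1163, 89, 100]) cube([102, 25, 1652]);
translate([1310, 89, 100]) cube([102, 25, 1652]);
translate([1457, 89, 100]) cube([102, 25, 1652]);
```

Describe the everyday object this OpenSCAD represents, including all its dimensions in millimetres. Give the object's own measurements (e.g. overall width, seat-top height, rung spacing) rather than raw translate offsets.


A fence section. Two 89×89 mm posts, 1720 mm tall, stand on the floor with a clear span of 1521 mm between their inner faces. Two horizontal rails of 89×62 mm section span the gap between the posts with their undersides at z = 160 mm and z = 1456 mm, flush with the posts' −y face. 10 pickets, each 102 mm wide, 25 mm thick and 1652 mm tall, are fixed to the +y face of the rails with their bottoms at z = 100 mm, spaced across the span with a 45 mm gap after the −x post and between neighbouring pickets, with 51 mm left before the +x post.


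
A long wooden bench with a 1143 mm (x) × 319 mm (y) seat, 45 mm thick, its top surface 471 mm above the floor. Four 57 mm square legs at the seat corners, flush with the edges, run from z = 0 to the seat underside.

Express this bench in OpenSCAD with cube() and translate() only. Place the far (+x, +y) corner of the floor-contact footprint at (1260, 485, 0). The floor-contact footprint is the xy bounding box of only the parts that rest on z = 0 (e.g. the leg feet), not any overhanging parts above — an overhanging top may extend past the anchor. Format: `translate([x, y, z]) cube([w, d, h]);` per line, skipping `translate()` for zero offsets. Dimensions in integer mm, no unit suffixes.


translate([117, 166, 426]) cube([1143, 319, 45]);
translate([117, 166, 0]) cube([57, 57, 426]);
translate([117, 428, 0]) cube([57, 57, 426]);
translate([1203, 166, 0]) cube([57, 57, 426]);
translate([1203, 428, 0]) cube([57, 57, 426]);


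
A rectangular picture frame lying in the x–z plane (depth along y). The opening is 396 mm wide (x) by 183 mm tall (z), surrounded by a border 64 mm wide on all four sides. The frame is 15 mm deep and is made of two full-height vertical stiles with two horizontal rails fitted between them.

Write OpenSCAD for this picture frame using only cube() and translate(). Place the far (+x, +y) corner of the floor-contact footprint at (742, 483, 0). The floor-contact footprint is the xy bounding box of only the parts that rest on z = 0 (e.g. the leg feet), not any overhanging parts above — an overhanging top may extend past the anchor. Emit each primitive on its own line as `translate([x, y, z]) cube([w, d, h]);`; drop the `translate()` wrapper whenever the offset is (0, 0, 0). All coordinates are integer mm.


translate([218, 468, 0]) cube([64, 15, 311]);
translate([678, 468, 0]) cube([64, 15, 311]);
translate([282, 468, 0]) cube([396, 15, 64]);
translate([282, 468, 247]) cube([396, 15, 64]);


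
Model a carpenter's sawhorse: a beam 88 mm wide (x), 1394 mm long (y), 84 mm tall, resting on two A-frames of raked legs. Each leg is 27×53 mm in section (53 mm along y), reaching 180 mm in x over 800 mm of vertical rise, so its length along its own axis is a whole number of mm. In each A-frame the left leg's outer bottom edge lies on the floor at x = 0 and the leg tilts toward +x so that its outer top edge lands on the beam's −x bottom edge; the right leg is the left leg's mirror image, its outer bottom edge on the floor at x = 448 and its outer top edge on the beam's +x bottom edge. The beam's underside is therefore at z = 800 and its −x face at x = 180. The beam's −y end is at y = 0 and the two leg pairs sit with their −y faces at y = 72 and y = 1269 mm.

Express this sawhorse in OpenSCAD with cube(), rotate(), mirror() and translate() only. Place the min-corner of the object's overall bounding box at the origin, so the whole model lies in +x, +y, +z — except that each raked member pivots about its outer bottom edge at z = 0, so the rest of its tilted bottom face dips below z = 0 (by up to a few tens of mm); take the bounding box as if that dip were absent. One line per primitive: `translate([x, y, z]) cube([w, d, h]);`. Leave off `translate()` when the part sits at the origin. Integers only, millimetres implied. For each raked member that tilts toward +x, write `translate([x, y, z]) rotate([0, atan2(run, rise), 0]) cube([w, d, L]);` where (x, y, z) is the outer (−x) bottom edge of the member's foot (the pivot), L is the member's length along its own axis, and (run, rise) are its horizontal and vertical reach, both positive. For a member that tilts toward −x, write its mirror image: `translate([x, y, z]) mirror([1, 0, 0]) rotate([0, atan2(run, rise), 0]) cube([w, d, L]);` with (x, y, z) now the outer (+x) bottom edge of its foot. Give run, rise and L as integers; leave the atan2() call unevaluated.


translate([180, 0, 800]) cube([88, 1394, 84]);
translate([0, 72, 0]) rotate([0, atan2(180, 800), 0]) cube([27, 53, 820]);
translate([448, 72, 0]) mirror([1, 0, 0]) rotate([0, atan2(180, 800), 0]) cube([27, 53, 820]);
translate([0, 1269, 0]) rotate([0, atan2(180, 800), 0]) cube([27, 53, 820]);
translate([448, 1269, 0]) mirror([1, 0, 0]) rotate([0, atan2(180, 800), 0]) cube([27, 53, 820]);


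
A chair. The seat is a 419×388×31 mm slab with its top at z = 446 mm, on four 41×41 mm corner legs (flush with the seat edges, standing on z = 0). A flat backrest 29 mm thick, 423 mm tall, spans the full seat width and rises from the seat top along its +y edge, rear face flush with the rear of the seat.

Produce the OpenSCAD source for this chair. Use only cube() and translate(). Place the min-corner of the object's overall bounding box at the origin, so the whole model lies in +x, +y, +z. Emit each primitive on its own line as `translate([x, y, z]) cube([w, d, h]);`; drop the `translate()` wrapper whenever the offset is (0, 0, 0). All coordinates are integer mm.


translate([0, 0, 415]) cube([419, 388, 31]);
cube([41, 41, 415]);
translate([378, 0, 0]) cube([41, 41, 415]);
translate([0, 347, 0]) cube([41, 41, 415]);
translate([378, 347, 0]) cube([41, 41, 415]);
translate([0, 359, 446]) cube([419, 29, 423]);


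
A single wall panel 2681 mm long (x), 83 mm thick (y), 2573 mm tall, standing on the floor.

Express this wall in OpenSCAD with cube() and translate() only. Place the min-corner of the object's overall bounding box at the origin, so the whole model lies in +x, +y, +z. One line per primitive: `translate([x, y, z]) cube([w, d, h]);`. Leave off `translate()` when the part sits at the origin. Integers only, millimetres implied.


cube([2681, 83, 2573]);


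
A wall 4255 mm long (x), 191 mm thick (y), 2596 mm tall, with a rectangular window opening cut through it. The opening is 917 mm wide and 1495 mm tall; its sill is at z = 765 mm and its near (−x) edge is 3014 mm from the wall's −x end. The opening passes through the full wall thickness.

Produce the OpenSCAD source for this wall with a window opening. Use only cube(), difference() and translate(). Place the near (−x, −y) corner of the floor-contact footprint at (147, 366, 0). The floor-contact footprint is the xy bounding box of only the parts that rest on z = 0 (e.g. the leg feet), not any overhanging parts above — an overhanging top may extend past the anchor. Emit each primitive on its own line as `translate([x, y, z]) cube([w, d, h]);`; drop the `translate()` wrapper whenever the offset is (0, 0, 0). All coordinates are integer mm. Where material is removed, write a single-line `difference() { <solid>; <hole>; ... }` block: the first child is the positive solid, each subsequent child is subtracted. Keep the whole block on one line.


difference() { translate([147, 366, 0]) cube([4255, 191, 2596]); translate([3161, 366, 765]) cube([917, 191, 1495]); }


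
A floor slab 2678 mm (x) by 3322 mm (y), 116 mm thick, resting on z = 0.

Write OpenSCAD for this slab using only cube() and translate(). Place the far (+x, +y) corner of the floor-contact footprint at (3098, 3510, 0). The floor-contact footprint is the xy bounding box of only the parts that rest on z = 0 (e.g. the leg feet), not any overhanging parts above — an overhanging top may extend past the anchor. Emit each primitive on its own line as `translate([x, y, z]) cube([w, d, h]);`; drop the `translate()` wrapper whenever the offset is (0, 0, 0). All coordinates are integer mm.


translate([420, 188, 0]) cube([2678, 3322, 116]);


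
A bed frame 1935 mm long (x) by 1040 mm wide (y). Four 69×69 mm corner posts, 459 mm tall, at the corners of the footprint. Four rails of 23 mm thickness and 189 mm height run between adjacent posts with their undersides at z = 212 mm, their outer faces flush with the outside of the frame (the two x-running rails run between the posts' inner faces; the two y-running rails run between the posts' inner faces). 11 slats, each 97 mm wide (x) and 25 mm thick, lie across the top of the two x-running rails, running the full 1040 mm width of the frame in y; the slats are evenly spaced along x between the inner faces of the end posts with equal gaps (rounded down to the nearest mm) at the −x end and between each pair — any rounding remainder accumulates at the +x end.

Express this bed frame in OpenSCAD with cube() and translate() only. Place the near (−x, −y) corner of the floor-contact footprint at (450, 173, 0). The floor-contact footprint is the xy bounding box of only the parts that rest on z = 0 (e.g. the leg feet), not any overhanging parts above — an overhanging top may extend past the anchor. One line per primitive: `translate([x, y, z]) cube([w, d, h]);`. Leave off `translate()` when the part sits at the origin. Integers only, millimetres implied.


// slat z = rail_z + rail_h = 212 + 189 = 401
// slat gap = ⌊(1797 − 11·97) / 12⌋ = 60
translate([450, 173, 0]) cube([69, 69, 459]);
translate([450, 1144, 0]) cube([69, 69, 459]);
translate([2316, 173, 0]) cube([69, 69, 459]);
translate([2316, 1144, 0]) cube([69, 69, 459]);
translate([519, 173, 212]) cube([1797, 23, 189]);
translate([519, 1190, 212]) cube([1797, 23, 189]);
translate([450, 242, 212]) cube([23, 902, 189]);
translate([2362, 242, 212]) cube([23, 902, 189]);
translate([579, 173, 401]) cube([97, 1040, 25]);
translate([736, 173, 401]) cube([97, 1040, 25]);
translate([893, 173, 401]) cube([97, 1040, 25]);
translate([1050, 173, 401]) cube([97, 1040, 25]);
translate([1207, 173, 401]) cube([97, 1040, 25]);
translate([1364, 173, 401]) cube([97, 1040, 25]);
translate([1521, 173, 401]) cube([97, 1040, 25]);
translate([1678, 173, 401]) cube([97, 1040, 25]);
translate([1835, 173, 401]) cube([97, 1040, 25]);
translate([1992, 173, 401]) cube([97, 1040, 25]);
translate([2149, 173, 401]) cube([97, 1040, 25]);


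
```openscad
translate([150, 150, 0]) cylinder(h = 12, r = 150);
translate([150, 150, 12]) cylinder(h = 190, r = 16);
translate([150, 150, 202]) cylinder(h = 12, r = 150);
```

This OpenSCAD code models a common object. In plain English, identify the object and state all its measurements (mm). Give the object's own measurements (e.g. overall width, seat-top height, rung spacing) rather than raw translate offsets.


A spool: two coaxial disc flanges of radius 150 mm and thickness 12 mm, joined by a core cylinder of radius 16 mm and height 190 mm. The lower flange rests on z = 0 and the three cylinders share a vertical axis.


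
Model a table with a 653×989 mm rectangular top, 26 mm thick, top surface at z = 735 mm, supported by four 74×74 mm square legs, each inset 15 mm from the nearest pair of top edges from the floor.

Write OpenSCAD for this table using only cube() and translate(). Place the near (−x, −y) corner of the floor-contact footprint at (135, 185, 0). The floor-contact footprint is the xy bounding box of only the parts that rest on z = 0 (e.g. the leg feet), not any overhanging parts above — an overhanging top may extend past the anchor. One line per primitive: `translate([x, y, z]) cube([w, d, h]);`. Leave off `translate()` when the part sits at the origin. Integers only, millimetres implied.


// leg_h = 735 - 26 = 709
translate([120, 170, 709]) cube([653, 989, 26]);
translate([135, 185, 0]) cube([74, 74, 709]);
translate([684, 185, 0]) cube([74, 74, 709]);
translate([135, 1070, 0]) cube([74, 74, 709]);
translate([684, 1070, 0]) cube([74, 74, 709]);


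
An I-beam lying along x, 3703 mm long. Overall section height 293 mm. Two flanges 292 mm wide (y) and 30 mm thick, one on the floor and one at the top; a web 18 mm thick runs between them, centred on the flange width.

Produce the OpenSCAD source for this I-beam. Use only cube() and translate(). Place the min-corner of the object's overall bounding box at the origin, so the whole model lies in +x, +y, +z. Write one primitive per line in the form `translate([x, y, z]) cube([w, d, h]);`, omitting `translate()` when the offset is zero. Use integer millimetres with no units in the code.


cube([3703, 292, 30]);
translate([0, 137, 30]) cube([3703, 18, 233]);
translate([0, 0, 263]) cube([3703, 292, 30]);


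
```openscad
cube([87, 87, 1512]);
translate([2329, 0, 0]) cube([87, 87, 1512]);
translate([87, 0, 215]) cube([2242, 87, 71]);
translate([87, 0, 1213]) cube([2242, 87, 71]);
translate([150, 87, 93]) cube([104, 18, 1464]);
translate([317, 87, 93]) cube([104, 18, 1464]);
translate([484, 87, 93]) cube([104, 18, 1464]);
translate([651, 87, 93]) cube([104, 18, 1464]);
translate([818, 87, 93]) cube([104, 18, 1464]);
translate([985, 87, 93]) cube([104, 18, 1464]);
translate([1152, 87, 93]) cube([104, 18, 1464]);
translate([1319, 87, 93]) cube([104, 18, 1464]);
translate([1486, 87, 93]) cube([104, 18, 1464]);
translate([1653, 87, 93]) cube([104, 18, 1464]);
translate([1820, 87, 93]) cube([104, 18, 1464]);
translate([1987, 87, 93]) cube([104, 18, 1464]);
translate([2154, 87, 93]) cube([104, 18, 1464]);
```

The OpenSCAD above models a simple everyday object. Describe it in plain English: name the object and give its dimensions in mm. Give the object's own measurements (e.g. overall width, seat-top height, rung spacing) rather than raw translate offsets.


A fence section. Two 87×87 mm posts, 1512 mm tall, stand on the floor with a clear span of 2242 mm between their inner faces. Two horizontal rails of 87×71 mm section span the gap between the posts with their undersides at z = 215 mm and z = 1213 mm, flush with the posts' −y face. 13 pickets, each 104 mm wide, 18 mm thick and 1464 mm tall, are fixed to the +y face of the rails with their bottoms at z = 93 mm, spaced across the span with a 63 mm gap after the −x post and between neighbouring pickets, with 71 mm left before the +x post.
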